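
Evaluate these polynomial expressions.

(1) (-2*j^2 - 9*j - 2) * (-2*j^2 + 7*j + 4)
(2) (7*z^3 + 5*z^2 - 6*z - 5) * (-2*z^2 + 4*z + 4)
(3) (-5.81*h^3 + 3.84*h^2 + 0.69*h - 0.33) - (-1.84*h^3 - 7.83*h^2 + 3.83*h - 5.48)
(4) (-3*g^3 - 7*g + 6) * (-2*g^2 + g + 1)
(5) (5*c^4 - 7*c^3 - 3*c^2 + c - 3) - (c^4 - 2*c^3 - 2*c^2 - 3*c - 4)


(1) = 4*j^4 + 4*j^3 - 67*j^2 - 50*j - 8
(2) = -14*z^5 + 18*z^4 + 60*z^3 + 6*z^2 - 44*z - 20
(3) = -3.97*h^3 + 11.67*h^2 - 3.14*h + 5.15
(4) = 6*g^5 - 3*g^4 + 11*g^3 - 19*g^2 - g + 6
(5) = 4*c^4 - 5*c^3 - c^2 + 4*c + 1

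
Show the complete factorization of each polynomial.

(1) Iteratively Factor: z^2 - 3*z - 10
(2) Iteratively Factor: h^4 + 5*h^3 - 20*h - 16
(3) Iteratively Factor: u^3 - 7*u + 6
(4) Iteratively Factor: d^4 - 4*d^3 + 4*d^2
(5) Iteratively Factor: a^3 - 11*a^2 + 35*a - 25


(1) = (z + 2)*(z - 5)
(2) = (h + 4)*(h^3 + h^2 - 4*h - 4) = (h - 2)*(h + 4)*(h^2 + 3*h + 2) = (h - 2)*(h + 1)*(h + 4)*(h + 2)
(3) = (u - 1)*(u^2 + u - 6) = (u - 1)*(u + 3)*(u - 2)
(4) = (d)*(d^3 - 4*d^2 + 4*d) = d*(d - 2)*(d^2 - 2*d) = d*(d - 2)^2*(d)
(5) = (a - 5)*(a^2 - 6*a + 5) = (a - 5)^2*(a - 1)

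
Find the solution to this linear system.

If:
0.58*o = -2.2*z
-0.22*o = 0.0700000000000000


Then:
o = -0.32
z = 0.08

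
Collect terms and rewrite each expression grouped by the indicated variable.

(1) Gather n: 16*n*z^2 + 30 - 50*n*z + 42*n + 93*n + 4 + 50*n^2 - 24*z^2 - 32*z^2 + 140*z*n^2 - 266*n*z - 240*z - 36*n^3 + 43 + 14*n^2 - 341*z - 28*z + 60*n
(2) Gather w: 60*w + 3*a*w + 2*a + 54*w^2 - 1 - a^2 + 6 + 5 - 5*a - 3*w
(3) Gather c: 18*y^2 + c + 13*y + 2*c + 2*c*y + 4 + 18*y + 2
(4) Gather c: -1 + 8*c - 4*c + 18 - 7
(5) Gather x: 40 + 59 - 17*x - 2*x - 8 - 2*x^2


(1) = -36*n^3 + n^2*(140*z + 64) + n*(16*z^2 - 316*z + 195) - 56*z^2 - 609*z + 77
(2) = -a^2 - 3*a + 54*w^2 + w*(3*a + 57) + 10
(3) = c*(2*y + 3) + 18*y^2 + 31*y + 6
(4) = 4*c + 10
(5) = -2*x^2 - 19*x + 91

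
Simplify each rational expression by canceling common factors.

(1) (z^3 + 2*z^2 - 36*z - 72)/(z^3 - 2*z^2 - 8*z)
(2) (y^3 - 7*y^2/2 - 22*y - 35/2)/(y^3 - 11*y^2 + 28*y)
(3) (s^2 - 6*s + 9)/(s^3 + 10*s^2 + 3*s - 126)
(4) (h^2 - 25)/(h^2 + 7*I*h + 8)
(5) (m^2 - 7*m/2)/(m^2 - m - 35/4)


(1) = (z^2 - 36)/(z^2 - 4*z)
(2) = (2*y^2 + 7*y + 5)/(2*y^2 - 8*y)
(3) = (s - 3)/(s^2 + 13*s + 42)
(4) = (h^2 - 25)/(h^2 + 7*I*h + 8)
(5) = 2*m/(2*m + 5)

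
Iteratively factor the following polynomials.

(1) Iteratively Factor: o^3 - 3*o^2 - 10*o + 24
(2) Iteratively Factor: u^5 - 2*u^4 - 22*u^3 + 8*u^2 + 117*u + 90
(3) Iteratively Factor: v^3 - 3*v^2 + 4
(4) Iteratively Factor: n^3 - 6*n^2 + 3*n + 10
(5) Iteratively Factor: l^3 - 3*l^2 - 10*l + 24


(1) = (o + 3)*(o^2 - 6*o + 8) = (o - 2)*(o + 3)*(o - 4)
(2) = (u + 2)*(u^4 - 4*u^3 - 14*u^2 + 36*u + 45) = (u + 1)*(u + 2)*(u^3 - 5*u^2 - 9*u + 45) = (u + 1)*(u + 2)*(u + 3)*(u^2 - 8*u + 15) = (u - 5)*(u + 1)*(u + 2)*(u + 3)*(u - 3)
(3) = (v - 2)*(v^2 - v - 2) = (v - 2)^2*(v + 1)
(4) = (n + 1)*(n^2 - 7*n + 10) = (n - 2)*(n + 1)*(n - 5)
(5) = (l - 2)*(l^2 - l - 12) = (l - 4)*(l - 2)*(l + 3)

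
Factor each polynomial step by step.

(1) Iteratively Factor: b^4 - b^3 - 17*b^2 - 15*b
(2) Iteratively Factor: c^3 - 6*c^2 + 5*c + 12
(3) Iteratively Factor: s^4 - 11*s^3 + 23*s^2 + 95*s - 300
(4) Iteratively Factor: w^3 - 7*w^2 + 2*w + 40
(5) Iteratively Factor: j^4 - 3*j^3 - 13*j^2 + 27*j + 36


(1) = (b - 5)*(b^3 + 4*b^2 + 3*b) = (b - 5)*(b + 3)*(b^2 + b) = b*(b - 5)*(b + 3)*(b + 1)
(2) = (c - 3)*(c^2 - 3*c - 4) = (c - 4)*(c - 3)*(c + 1)
(3) = (s - 5)*(s^3 - 6*s^2 - 7*s + 60) = (s - 5)^2*(s^2 - s - 12) = (s - 5)^2*(s - 4)*(s + 3)
(4) = (w - 5)*(w^2 - 2*w - 8) = (w - 5)*(w - 4)*(w + 2)
(5) = (j - 3)*(j^3 - 13*j - 12) = (j - 3)*(j + 1)*(j^2 - j - 12) = (j - 3)*(j + 1)*(j + 3)*(j - 4)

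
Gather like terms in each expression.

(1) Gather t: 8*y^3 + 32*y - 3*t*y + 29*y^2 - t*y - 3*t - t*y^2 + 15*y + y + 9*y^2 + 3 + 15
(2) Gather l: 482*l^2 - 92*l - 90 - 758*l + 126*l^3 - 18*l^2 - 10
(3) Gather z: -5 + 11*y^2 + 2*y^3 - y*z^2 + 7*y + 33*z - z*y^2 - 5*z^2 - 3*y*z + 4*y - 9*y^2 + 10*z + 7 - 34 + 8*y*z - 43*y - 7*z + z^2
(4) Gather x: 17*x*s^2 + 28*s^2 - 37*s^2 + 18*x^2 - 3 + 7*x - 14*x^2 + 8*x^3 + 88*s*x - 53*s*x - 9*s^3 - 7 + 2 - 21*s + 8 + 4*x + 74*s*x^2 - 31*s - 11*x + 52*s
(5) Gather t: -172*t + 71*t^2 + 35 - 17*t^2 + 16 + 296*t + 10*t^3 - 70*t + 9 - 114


(1) = t*(-y^2 - 4*y - 3) + 8*y^3 + 38*y^2 + 48*y + 18
(2) = 126*l^3 + 464*l^2 - 850*l - 100
(3) = 2*y^3 + 2*y^2 - 32*y + z^2*(-y - 4) + z*(-y^2 + 5*y + 36) - 32
(4) = -9*s^3 - 9*s^2 + 8*x^3 + x^2*(74*s + 4) + x*(17*s^2 + 35*s)
(5) = 10*t^3 + 54*t^2 + 54*t - 54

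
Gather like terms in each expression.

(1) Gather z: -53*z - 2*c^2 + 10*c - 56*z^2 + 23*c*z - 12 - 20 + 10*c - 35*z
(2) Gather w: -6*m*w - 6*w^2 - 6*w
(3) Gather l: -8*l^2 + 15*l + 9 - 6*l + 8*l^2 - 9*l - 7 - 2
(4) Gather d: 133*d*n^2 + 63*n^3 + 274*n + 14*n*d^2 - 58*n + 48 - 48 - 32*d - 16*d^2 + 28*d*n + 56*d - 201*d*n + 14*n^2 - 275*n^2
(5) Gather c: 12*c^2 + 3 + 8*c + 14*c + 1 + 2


(1) = -2*c^2 + 20*c - 56*z^2 + z*(23*c - 88) - 32
(2) = -6*w^2 + w*(-6*m - 6)
(3) = 0
(4) = d^2*(14*n - 16) + d*(133*n^2 - 173*n + 24) + 63*n^3 - 261*n^2 + 216*n
(5) = 12*c^2 + 22*c + 6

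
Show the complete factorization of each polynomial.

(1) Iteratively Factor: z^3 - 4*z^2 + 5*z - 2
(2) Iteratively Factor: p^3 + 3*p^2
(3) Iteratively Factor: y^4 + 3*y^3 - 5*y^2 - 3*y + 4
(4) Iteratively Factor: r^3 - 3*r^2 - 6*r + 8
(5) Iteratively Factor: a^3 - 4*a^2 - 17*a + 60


(1) = (z - 1)*(z^2 - 3*z + 2) = (z - 2)*(z - 1)*(z - 1)
(2) = (p + 3)*(p^2) = p*(p + 3)*(p)
(3) = (y - 1)*(y^3 + 4*y^2 - y - 4) = (y - 1)^2*(y^2 + 5*y + 4) = (y - 1)^2*(y + 1)*(y + 4)
(4) = (r + 2)*(r^2 - 5*r + 4) = (r - 4)*(r + 2)*(r - 1)
(5) = (a + 4)*(a^2 - 8*a + 15) = (a - 5)*(a + 4)*(a - 3)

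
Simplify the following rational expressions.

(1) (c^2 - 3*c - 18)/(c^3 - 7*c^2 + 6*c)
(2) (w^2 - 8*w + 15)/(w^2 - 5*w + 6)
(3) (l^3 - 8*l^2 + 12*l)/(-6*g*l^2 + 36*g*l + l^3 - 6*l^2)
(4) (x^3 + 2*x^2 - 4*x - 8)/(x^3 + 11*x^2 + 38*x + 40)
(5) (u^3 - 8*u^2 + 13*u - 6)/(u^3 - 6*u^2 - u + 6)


(1) = (c + 3)/(c^2 - c)
(2) = (w - 5)/(w - 2)
(3) = (2 - l)/(6*g - l)
(4) = (x^2 - 4)/(x^2 + 9*x + 20)
(5) = (u - 1)/(u + 1)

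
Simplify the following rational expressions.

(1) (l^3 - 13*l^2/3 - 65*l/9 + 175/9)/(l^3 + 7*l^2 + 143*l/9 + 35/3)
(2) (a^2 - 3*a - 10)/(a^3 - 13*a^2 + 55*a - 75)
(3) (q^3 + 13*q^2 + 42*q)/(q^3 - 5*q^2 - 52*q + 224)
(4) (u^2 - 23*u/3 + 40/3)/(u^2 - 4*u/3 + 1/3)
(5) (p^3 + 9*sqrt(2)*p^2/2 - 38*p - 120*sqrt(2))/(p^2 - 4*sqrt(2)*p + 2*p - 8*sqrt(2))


(1) = (3*l^2 - 20*l + 25)/(3*l^2 + 14*l + 15)
(2) = (a + 2)/(a^2 - 8*a + 15)
(3) = (q^2 + 6*q)/(q^2 - 12*q + 32)
(4) = (3*u^2 - 23*u + 40)/(3*u^2 - 4*u + 1)
(5) = (2*p^2 + 17*sqrt(2)*p + 60)/(2*p + 4)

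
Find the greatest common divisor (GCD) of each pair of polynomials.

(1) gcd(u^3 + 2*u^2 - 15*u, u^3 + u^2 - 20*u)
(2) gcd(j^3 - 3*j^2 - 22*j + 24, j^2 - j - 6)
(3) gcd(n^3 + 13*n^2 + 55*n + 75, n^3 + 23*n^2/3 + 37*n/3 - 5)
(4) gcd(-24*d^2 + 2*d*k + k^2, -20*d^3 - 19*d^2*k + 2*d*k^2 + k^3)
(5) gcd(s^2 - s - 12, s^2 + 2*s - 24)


(1) = u^2 + 5*u
(2) = 1
(3) = n^2 + 8*n + 15
(4) = gcd((-4*d + k)*(6*d + k), (-4*d + k)*(d + k)*(5*d + k)) = 4*d - k
(5) = gcd((s - 4)*(s + 3), (s - 4)*(s + 6)) = s - 4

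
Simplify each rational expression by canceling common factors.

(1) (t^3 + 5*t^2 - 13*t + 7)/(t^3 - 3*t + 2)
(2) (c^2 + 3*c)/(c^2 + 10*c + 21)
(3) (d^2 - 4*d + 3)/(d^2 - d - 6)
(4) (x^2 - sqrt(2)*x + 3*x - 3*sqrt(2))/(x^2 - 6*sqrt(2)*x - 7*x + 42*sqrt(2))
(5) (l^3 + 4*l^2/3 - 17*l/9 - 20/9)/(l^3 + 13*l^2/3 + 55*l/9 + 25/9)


(1) = (t + 7)/(t + 2)
(2) = c/(c + 7)
(3) = (d - 1)/(d + 2)
(4) = (x^2 + x*(3 - sqrt(2)) - 3*sqrt(2))/(x^2 + x*(-6*sqrt(2) - 7) + 42*sqrt(2))
(5) = (3*l - 4)/(3*l + 5)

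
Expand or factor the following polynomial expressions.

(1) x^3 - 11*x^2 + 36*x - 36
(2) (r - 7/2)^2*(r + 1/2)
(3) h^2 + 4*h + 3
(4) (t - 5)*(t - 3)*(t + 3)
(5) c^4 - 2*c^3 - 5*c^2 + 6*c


(1) = (x - 6)*(x - 3)*(x - 2)
(2) = r^3 - 13*r^2/2 + 35*r/4 + 49/8
(3) = (h + 1)*(h + 3)
(4) = t^3 - 5*t^2 - 9*t + 45
(5) = c*(c - 3)*(c - 1)*(c + 2)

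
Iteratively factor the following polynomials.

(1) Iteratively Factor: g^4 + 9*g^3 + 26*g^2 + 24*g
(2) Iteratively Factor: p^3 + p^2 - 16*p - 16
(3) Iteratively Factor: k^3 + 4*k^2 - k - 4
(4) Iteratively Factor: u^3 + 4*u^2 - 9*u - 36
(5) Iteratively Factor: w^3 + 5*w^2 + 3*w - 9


(1) = (g + 2)*(g^3 + 7*g^2 + 12*g) = g*(g + 2)*(g^2 + 7*g + 12) = g*(g + 2)*(g + 4)*(g + 3)
(2) = (p + 4)*(p^2 - 3*p - 4) = (p + 1)*(p + 4)*(p - 4)
(3) = (k + 1)*(k^2 + 3*k - 4) = (k - 1)*(k + 1)*(k + 4)
(4) = (u + 4)*(u^2 - 9) = (u + 3)*(u + 4)*(u - 3)
(5) = (w - 1)*(w^2 + 6*w + 9) = (w - 1)*(w + 3)*(w + 3)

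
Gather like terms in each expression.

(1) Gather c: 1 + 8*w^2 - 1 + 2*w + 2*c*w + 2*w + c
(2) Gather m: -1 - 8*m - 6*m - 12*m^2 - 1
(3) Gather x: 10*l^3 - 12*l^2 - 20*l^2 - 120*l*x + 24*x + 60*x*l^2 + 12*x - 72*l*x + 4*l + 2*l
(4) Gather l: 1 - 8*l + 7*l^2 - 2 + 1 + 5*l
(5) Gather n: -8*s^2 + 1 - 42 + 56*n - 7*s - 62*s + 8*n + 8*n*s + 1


(1) = c*(2*w + 1) + 8*w^2 + 4*w
(2) = -12*m^2 - 14*m - 2
(3) = 10*l^3 - 32*l^2 + 6*l + x*(60*l^2 - 192*l + 36)
(4) = 7*l^2 - 3*l
(5) = n*(8*s + 64) - 8*s^2 - 69*s - 40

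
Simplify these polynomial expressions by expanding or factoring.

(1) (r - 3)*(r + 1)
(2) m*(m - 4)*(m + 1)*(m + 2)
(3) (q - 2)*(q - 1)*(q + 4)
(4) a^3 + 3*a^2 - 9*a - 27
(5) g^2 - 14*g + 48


(1) = r^2 - 2*r - 3
(2) = m^4 - m^3 - 10*m^2 - 8*m
(3) = q^3 + q^2 - 10*q + 8
(4) = (a - 3)*(a + 3)^2
(5) = (g - 8)*(g - 6)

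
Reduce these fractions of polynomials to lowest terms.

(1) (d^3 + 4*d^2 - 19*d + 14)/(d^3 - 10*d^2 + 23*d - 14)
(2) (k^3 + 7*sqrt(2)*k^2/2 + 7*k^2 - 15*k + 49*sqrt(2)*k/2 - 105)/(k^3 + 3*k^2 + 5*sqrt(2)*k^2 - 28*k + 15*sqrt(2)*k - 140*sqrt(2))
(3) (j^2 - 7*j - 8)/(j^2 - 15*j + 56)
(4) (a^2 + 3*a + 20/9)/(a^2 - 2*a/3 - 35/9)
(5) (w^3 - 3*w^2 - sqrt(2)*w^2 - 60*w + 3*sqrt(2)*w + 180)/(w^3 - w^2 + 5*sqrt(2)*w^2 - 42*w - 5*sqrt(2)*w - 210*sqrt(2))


(1) = (d + 7)/(d - 7)
(2) = (2*k - 3*sqrt(2))/(2*k - 8)
(3) = (j + 1)/(j - 7)
(4) = (3*a + 4)/(3*a - 7)
(5) = (w^2 + w*(-6*sqrt(2) - 3) + 18*sqrt(2))/(w^2 - w - 42)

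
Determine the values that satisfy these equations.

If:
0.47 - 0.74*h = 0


Then:
h = 0.64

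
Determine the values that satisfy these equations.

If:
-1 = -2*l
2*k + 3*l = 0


Then:
k = -3/4
l = 1/2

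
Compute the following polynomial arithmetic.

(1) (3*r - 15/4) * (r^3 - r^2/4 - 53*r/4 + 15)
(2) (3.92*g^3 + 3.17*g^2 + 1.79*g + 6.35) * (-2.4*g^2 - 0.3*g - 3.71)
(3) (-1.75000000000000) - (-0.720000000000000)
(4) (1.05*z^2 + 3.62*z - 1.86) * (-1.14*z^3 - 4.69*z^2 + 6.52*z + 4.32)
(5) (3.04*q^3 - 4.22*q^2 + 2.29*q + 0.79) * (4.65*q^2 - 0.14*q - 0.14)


(1) = 3*r^4 - 9*r^3/2 - 621*r^2/16 + 1515*r/16 - 225/4
(2) = -9.408*g^5 - 8.784*g^4 - 19.7902*g^3 - 27.5377*g^2 - 8.5459*g - 23.5585
(3) = -1.03000000000000
(4) = -1.197*z^5 - 9.0513*z^4 - 8.0114*z^3 + 36.8618*z^2 + 3.5112*z - 8.0352
(5) = 14.136*q^5 - 20.0486*q^4 + 10.8137*q^3 + 3.9437*q^2 - 0.4312*q - 0.1106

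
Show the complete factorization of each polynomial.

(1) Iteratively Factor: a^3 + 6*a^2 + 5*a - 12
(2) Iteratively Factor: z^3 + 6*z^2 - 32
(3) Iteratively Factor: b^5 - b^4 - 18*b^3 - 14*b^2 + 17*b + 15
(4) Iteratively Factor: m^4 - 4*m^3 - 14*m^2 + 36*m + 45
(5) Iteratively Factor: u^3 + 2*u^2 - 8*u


(1) = (a + 4)*(a^2 + 2*a - 3) = (a + 3)*(a + 4)*(a - 1)
(2) = (z - 2)*(z^2 + 8*z + 16) = (z - 2)*(z + 4)*(z + 4)
(3) = (b + 3)*(b^4 - 4*b^3 - 6*b^2 + 4*b + 5) = (b - 1)*(b + 3)*(b^3 - 3*b^2 - 9*b - 5) = (b - 1)*(b + 1)*(b + 3)*(b^2 - 4*b - 5) = (b - 1)*(b + 1)^2*(b + 3)*(b - 5)
(4) = (m - 3)*(m^3 - m^2 - 17*m - 15) = (m - 3)*(m + 1)*(m^2 - 2*m - 15) = (m - 3)*(m + 1)*(m + 3)*(m - 5)
(5) = (u)*(u^2 + 2*u - 8) = u*(u - 2)*(u + 4)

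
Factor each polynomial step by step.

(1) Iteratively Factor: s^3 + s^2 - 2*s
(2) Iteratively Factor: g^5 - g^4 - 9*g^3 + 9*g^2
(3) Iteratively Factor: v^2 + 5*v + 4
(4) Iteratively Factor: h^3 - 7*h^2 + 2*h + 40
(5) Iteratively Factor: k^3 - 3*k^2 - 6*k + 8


(1) = (s)*(s^2 + s - 2) = s*(s + 2)*(s - 1)
(2) = (g - 3)*(g^4 + 2*g^3 - 3*g^2) = g*(g - 3)*(g^3 + 2*g^2 - 3*g) = g*(g - 3)*(g + 3)*(g^2 - g) = g^2*(g - 3)*(g + 3)*(g - 1)
(3) = (v + 4)*(v + 1)
(4) = (h - 5)*(h^2 - 2*h - 8) = (h - 5)*(h - 4)*(h + 2)
(5) = (k - 1)*(k^2 - 2*k - 8) = (k - 1)*(k + 2)*(k - 4)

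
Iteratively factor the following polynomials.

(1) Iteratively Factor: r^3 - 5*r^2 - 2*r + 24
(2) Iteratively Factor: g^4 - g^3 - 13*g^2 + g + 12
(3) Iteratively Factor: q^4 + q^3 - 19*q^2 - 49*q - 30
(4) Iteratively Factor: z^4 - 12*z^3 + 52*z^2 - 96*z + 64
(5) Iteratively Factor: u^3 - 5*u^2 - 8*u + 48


(1) = (r + 2)*(r^2 - 7*r + 12) = (r - 4)*(r + 2)*(r - 3)
(2) = (g + 1)*(g^3 - 2*g^2 - 11*g + 12) = (g + 1)*(g + 3)*(g^2 - 5*g + 4) = (g - 4)*(g + 1)*(g + 3)*(g - 1)
(3) = (q - 5)*(q^3 + 6*q^2 + 11*q + 6) = (q - 5)*(q + 2)*(q^2 + 4*q + 3) = (q - 5)*(q + 2)*(q + 3)*(q + 1)
(4) = (z - 2)*(z^3 - 10*z^2 + 32*z - 32) = (z - 2)^2*(z^2 - 8*z + 16) = (z - 4)*(z - 2)^2*(z - 4)
(5) = (u + 3)*(u^2 - 8*u + 16) = (u - 4)*(u + 3)*(u - 4)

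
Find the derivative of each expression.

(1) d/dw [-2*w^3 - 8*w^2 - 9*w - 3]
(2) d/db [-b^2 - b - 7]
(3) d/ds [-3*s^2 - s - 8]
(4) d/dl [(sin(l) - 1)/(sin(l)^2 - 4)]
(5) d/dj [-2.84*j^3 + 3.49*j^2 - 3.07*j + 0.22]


(1) = -6*w^2 - 16*w - 9
(2) = -2*b - 1
(3) = -6*s - 1
(4) = (2*sin(l) + cos(l)^2 - 5)*cos(l)/(sin(l)^2 - 4)^2
(5) = -8.52*j^2 + 6.98*j - 3.07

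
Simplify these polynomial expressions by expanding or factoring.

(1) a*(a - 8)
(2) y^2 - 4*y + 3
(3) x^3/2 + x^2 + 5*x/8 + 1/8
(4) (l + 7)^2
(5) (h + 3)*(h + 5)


(1) = a^2 - 8*a
(2) = (y - 3)*(y - 1)
(3) = (x/2 + 1/4)*(x + 1/2)*(x + 1)
(4) = l^2 + 14*l + 49
(5) = h^2 + 8*h + 15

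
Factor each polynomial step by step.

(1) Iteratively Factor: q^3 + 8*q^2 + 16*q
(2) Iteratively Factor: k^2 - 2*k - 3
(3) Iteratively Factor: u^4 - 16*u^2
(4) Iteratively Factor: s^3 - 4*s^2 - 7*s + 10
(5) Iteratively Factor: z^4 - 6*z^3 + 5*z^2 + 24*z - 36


(1) = (q + 4)*(q^2 + 4*q) = q*(q + 4)*(q + 4)
(2) = (k - 3)*(k + 1)
(3) = (u)*(u^3 - 16*u) = u*(u + 4)*(u^2 - 4*u) = u^2*(u + 4)*(u - 4)
(4) = (s - 1)*(s^2 - 3*s - 10) = (s - 1)*(s + 2)*(s - 5)
(5) = (z - 2)*(z^3 - 4*z^2 - 3*z + 18) = (z - 3)*(z - 2)*(z^2 - z - 6) = (z - 3)^2*(z - 2)*(z + 2)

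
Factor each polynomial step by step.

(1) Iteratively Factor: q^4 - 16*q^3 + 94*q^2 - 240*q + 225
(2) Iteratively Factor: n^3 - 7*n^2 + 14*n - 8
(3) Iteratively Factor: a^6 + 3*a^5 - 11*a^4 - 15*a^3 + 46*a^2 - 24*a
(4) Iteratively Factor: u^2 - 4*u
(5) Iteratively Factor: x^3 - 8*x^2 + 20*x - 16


(1) = (q - 5)*(q^3 - 11*q^2 + 39*q - 45) = (q - 5)*(q - 3)*(q^2 - 8*q + 15) = (q - 5)^2*(q - 3)*(q - 3)
(2) = (n - 4)*(n^2 - 3*n + 2) = (n - 4)*(n - 2)*(n - 1)
(3) = (a - 2)*(a^5 + 5*a^4 - a^3 - 17*a^2 + 12*a) = a*(a - 2)*(a^4 + 5*a^3 - a^2 - 17*a + 12) = a*(a - 2)*(a + 4)*(a^3 + a^2 - 5*a + 3) = a*(a - 2)*(a - 1)*(a + 4)*(a^2 + 2*a - 3) = a*(a - 2)*(a - 1)*(a + 3)*(a + 4)*(a - 1)
(4) = (u - 4)*(u)
(5) = (x - 4)*(x^2 - 4*x + 4) = (x - 4)*(x - 2)*(x - 2)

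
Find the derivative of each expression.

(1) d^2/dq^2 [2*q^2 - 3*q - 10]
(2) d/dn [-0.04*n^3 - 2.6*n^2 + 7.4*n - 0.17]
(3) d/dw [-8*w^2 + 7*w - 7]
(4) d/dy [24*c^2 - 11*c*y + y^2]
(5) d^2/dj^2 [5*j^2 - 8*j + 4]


(1) = 4
(2) = -0.12*n^2 - 5.2*n + 7.4
(3) = 7 - 16*w
(4) = -11*c + 2*y
(5) = 10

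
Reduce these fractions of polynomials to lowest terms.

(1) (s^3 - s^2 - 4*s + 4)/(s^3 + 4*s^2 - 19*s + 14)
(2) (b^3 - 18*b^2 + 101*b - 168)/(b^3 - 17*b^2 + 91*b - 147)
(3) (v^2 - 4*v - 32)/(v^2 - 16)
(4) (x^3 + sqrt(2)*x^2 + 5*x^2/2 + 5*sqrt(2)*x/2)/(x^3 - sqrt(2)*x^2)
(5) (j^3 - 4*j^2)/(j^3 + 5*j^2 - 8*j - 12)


(1) = (s + 2)/(s + 7)
(2) = (b - 8)/(b - 7)
(3) = (v - 8)/(v - 4)
(4) = (2*x^2 + x*(2*sqrt(2) + 5) + 5*sqrt(2))/(2*x^2 - 2*sqrt(2)*x)
(5) = (j^3 - 4*j^2)/(j^3 + 5*j^2 - 8*j - 12)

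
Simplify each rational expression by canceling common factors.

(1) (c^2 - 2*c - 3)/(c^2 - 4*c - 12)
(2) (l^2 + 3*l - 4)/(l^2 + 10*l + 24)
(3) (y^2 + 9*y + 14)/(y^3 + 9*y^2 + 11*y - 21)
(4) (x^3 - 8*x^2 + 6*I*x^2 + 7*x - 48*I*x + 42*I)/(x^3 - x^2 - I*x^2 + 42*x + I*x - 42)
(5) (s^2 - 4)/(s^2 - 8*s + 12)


(1) = (c^2 - 2*c - 3)/(c^2 - 4*c - 12)
(2) = (l - 1)/(l + 6)
(3) = (y + 2)/(y^2 + 2*y - 3)
(4) = (x - 7)/(x - 7*I)
(5) = (s + 2)/(s - 6)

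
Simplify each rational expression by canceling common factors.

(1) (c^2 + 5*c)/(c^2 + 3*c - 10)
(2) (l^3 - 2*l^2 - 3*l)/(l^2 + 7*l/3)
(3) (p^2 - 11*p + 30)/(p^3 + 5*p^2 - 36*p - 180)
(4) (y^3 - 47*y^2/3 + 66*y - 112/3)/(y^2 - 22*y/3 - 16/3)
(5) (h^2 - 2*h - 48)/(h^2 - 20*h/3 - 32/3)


(1) = c/(c - 2)
(2) = (3*l^2 - 6*l - 9)/(3*l + 7)
(3) = (p - 5)/(p^2 + 11*p + 30)
(4) = (3*y^2 - 23*y + 14)/(3*y + 2)
(5) = (3*h + 18)/(3*h + 4)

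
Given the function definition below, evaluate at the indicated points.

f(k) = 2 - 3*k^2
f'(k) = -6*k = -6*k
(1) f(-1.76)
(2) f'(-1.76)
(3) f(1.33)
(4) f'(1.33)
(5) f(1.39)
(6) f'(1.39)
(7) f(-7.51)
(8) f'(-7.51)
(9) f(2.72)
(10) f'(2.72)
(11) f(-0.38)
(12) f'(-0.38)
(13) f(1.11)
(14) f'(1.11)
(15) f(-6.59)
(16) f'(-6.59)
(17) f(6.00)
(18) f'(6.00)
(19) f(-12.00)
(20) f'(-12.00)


(1) = -7.29
(2) = 10.56
(3) = -3.31
(4) = -7.98
(5) = -3.80
(6) = -8.34
(7) = -167.20
(8) = 45.06
(9) = -20.20
(10) = -16.32
(11) = 1.57
(12) = 2.28
(13) = -1.70
(14) = -6.66
(15) = -128.28
(16) = 39.54
(17) = -106.00
(18) = -36.00
(19) = -430.00
(20) = 72.00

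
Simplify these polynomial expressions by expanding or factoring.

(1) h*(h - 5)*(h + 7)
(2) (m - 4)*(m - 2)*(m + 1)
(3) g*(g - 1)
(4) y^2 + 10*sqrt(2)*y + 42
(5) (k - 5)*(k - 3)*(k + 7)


(1) = h^3 + 2*h^2 - 35*h
(2) = m^3 - 5*m^2 + 2*m + 8
(3) = g^2 - g
(4) = (y + 3*sqrt(2))*(y + 7*sqrt(2))
(5) = k^3 - k^2 - 41*k + 105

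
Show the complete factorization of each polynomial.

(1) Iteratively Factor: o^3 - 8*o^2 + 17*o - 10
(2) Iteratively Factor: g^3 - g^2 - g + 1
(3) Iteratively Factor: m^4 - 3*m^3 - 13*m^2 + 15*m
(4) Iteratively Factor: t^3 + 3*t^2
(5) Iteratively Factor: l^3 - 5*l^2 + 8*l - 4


(1) = (o - 1)*(o^2 - 7*o + 10) = (o - 5)*(o - 1)*(o - 2)
(2) = (g - 1)*(g^2 - 1) = (g - 1)*(g + 1)*(g - 1)
(3) = (m - 5)*(m^3 + 2*m^2 - 3*m) = (m - 5)*(m + 3)*(m^2 - m) = (m - 5)*(m - 1)*(m + 3)*(m)
(4) = (t + 3)*(t^2) = t*(t + 3)*(t)
(5) = (l - 1)*(l^2 - 4*l + 4) = (l - 2)*(l - 1)*(l - 2)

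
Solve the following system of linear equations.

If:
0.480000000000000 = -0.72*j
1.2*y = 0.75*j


Then:
j = -0.67
y = -0.42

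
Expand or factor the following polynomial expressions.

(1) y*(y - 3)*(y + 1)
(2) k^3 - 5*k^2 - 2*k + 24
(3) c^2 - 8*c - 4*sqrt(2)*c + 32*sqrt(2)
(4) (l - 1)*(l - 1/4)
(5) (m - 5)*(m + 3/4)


(1) = y^3 - 2*y^2 - 3*y
(2) = (k - 4)*(k - 3)*(k + 2)
(3) = (c - 8)*(c - 4*sqrt(2))
(4) = l^2 - 5*l/4 + 1/4
(5) = m^2 - 17*m/4 - 15/4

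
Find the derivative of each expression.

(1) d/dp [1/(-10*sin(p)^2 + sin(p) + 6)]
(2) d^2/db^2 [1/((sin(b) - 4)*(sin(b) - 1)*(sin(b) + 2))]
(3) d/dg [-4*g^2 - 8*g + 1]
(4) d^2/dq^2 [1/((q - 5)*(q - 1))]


(1) = (20*sin(p) - 1)*cos(p)/(-10*sin(p)^2 + sin(p) + 6)^2
(2) = 3*(-3*sin(b)^5 + 8*sin(b)^4 + 4*sin(b)^3 - 6*sin(b)^2 - 44*sin(b) - 40)/((sin(b) - 4)^3*(sin(b) - 1)^2*(sin(b) + 2)^3)
(3) = -8*g - 8
(4) = 2*((q - 5)^2 + (q - 5)*(q - 1) + (q - 1)^2)/((q - 5)^3*(q - 1)^3)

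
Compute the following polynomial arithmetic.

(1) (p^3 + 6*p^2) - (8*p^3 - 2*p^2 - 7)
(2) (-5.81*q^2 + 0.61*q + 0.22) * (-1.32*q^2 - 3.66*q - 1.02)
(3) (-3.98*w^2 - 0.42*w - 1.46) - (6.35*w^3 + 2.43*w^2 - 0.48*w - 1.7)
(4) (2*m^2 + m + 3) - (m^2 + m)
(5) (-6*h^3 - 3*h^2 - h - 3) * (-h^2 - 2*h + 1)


(1) = -7*p^3 + 8*p^2 + 7
(2) = 7.6692*q^4 + 20.4594*q^3 + 3.4032*q^2 - 1.4274*q - 0.2244
(3) = -6.35*w^3 - 6.41*w^2 + 0.06*w + 0.24
(4) = m^2 + 3
(5) = 6*h^5 + 15*h^4 + h^3 + 2*h^2 + 5*h - 3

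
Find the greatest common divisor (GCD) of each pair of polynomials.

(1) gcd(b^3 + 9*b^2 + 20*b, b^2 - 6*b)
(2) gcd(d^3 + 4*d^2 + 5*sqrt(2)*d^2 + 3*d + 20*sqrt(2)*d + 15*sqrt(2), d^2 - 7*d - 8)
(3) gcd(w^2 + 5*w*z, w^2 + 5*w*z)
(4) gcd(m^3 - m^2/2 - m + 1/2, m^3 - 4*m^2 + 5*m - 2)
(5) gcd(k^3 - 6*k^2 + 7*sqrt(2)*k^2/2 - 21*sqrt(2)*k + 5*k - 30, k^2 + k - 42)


(1) = b
(2) = gcd((d + 1)*(d + 3)*(d + 5*sqrt(2)), (d - 8)*(d + 1)) = d + 1
(3) = gcd(w*(w + 5*z), w*(w + 5*z)) = w^2 + 5*w*z
(4) = gcd((m - 1)*(m - 1/2)*(m + 1), (m - 2)*(m - 1)^2) = m - 1
(5) = gcd((k - 6)*(k + sqrt(2))*(k + 5*sqrt(2)/2), (k - 6)*(k + 7)) = k - 6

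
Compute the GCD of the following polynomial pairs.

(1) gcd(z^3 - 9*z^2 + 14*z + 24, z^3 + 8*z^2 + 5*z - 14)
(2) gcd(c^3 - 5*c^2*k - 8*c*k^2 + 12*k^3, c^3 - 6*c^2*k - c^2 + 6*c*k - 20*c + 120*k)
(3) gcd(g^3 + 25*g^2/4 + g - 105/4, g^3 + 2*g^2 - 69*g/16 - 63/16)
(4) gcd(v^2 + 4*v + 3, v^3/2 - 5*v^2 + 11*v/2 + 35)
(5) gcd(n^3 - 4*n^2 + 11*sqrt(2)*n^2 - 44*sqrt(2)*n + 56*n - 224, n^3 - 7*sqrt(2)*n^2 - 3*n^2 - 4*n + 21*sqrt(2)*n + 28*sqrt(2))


(1) = 1
(2) = gcd((c - 6*k)*(c - k)*(c + 2*k), (c - 5)*(c + 4)*(c - 6*k)) = c - 6*k
(3) = gcd((g - 7/4)*(g + 3)*(g + 5), (g - 7/4)*(g + 3/4)*(g + 3)) = g^2 + 5*g/4 - 21/4
(4) = 1
(5) = n - 4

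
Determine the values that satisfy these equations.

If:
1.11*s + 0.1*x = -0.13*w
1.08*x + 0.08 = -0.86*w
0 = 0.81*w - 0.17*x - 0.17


Then:
s = -0.00
w = 0.17
x = -0.21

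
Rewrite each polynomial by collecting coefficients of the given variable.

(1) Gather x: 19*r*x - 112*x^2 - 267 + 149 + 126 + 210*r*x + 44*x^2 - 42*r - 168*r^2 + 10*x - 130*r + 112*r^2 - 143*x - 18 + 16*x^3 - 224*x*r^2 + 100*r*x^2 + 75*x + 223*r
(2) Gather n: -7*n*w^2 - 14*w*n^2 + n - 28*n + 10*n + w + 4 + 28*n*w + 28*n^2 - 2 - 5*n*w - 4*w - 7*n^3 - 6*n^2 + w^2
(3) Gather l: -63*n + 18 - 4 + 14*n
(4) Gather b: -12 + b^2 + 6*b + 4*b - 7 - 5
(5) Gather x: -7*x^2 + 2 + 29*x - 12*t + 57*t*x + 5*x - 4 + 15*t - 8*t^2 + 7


(1) = -56*r^2 + 51*r + 16*x^3 + x^2*(100*r - 68) + x*(-224*r^2 + 229*r - 58) - 10
(2) = -7*n^3 + n^2*(22 - 14*w) + n*(-7*w^2 + 23*w - 17) + w^2 - 3*w + 2
(3) = 14 - 49*n
(4) = b^2 + 10*b - 24
(5) = -8*t^2 + 3*t - 7*x^2 + x*(57*t + 34) + 5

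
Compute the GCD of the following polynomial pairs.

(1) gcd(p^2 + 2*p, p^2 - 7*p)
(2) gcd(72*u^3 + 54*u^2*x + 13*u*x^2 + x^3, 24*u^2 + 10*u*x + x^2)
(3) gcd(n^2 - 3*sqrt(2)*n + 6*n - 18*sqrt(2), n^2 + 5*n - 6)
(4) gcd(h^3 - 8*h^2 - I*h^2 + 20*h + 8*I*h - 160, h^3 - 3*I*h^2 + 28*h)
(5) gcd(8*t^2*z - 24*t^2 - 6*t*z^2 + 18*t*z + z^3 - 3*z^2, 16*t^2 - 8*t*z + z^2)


(1) = p
(2) = 24*u^2 + 10*u*x + x^2
(3) = n + 6
(4) = gcd((h - 8)*(h - 5*I)*(h + 4*I), h*(h - 7*I)*(h + 4*I)) = h + 4*I
(5) = gcd((-4*t + z)*(-2*t + z)*(z - 3), (-4*t + z)^2) = -4*t + z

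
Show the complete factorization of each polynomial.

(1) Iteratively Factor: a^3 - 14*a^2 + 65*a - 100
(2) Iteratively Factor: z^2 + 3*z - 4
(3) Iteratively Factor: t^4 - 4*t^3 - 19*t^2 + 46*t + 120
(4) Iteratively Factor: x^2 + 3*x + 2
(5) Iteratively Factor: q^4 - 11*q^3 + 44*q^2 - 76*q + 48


(1) = (a - 5)*(a^2 - 9*a + 20) = (a - 5)^2*(a - 4)
(2) = (z - 1)*(z + 4)
(3) = (t - 4)*(t^3 - 19*t - 30) = (t - 5)*(t - 4)*(t^2 + 5*t + 6) = (t - 5)*(t - 4)*(t + 2)*(t + 3)
(4) = (x + 1)*(x + 2)
(5) = (q - 4)*(q^3 - 7*q^2 + 16*q - 12) = (q - 4)*(q - 3)*(q^2 - 4*q + 4) = (q - 4)*(q - 3)*(q - 2)*(q - 2)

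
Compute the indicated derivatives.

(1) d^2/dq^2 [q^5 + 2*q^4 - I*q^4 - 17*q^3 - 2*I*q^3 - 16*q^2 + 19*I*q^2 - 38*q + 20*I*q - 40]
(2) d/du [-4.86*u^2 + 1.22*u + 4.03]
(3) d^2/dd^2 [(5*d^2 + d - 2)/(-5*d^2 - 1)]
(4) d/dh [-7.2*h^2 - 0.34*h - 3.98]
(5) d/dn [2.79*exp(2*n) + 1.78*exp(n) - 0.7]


(1) = 20*q^3 + q^2*(24 - 12*I) + q*(-102 - 12*I) - 32 + 38*I
(2) = 1.22 - 9.72*u
(3) = 10*(-5*d^3 + 45*d^2 + 3*d - 3)/(125*d^6 + 75*d^4 + 15*d^2 + 1)
(4) = -14.4*h - 0.34
(5) = (5.58*exp(n) + 1.78)*exp(n)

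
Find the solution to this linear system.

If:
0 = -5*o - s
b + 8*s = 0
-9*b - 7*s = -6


Then:
b = 48/65
o = 6/325
s = -6/65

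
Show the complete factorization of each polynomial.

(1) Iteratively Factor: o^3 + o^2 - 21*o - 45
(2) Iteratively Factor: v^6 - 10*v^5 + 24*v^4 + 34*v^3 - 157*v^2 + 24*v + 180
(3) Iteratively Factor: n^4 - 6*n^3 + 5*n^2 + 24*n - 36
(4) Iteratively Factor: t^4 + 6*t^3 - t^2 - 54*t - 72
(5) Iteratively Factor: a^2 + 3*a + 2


(1) = (o + 3)*(o^2 - 2*o - 15) = (o + 3)^2*(o - 5)
(2) = (v + 1)*(v^5 - 11*v^4 + 35*v^3 - v^2 - 156*v + 180) = (v - 2)*(v + 1)*(v^4 - 9*v^3 + 17*v^2 + 33*v - 90) = (v - 2)*(v + 1)*(v + 2)*(v^3 - 11*v^2 + 39*v - 45) = (v - 3)*(v - 2)*(v + 1)*(v + 2)*(v^2 - 8*v + 15) = (v - 5)*(v - 3)*(v - 2)*(v + 1)*(v + 2)*(v - 3)
(3) = (n - 2)*(n^3 - 4*n^2 - 3*n + 18) = (n - 3)*(n - 2)*(n^2 - n - 6) = (n - 3)*(n - 2)*(n + 2)*(n - 3)
(4) = (t - 3)*(t^3 + 9*t^2 + 26*t + 24) = (t - 3)*(t + 3)*(t^2 + 6*t + 8) = (t - 3)*(t + 3)*(t + 4)*(t + 2)
(5) = (a + 1)*(a + 2)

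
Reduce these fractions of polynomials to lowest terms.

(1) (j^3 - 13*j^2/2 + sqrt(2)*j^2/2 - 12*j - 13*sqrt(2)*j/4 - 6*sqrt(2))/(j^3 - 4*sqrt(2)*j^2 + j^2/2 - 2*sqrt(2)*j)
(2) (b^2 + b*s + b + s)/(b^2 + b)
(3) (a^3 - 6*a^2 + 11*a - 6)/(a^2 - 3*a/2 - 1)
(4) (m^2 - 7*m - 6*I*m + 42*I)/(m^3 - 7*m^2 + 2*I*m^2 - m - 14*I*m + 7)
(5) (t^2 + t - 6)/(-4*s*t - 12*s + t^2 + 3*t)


(1) = (8*j^3 + j^2*(-52 + 4*sqrt(2)) + j*(-96 - 26*sqrt(2)) - 48*sqrt(2))/(8*j^3 + j^2*(4 - 32*sqrt(2)) - 16*sqrt(2)*j)
(2) = (b + s)/b
(3) = (2*a^2 - 8*a + 6)/(2*a + 1)
(4) = (m - 6*I)/(m^2 + 2*I*m - 1)
(5) = (2 - t)/(4*s - t)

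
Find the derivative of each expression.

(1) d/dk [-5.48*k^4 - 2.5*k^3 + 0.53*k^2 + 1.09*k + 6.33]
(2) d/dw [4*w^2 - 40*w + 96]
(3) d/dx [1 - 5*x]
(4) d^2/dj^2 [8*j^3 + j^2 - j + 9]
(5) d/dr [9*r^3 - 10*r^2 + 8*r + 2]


(1) = -21.92*k^3 - 7.5*k^2 + 1.06*k + 1.09
(2) = 8*w - 40
(3) = -5
(4) = 48*j + 2
(5) = 27*r^2 - 20*r + 8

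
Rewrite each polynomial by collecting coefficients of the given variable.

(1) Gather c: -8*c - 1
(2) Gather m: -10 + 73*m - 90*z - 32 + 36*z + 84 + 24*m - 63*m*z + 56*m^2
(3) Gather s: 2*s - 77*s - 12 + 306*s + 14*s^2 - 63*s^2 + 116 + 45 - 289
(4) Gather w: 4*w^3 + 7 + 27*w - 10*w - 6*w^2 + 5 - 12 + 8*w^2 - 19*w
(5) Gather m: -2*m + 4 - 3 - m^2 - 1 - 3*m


(1) = -8*c - 1
(2) = 56*m^2 + m*(97 - 63*z) - 54*z + 42
(3) = -49*s^2 + 231*s - 140
(4) = 4*w^3 + 2*w^2 - 2*w
(5) = -m^2 - 5*m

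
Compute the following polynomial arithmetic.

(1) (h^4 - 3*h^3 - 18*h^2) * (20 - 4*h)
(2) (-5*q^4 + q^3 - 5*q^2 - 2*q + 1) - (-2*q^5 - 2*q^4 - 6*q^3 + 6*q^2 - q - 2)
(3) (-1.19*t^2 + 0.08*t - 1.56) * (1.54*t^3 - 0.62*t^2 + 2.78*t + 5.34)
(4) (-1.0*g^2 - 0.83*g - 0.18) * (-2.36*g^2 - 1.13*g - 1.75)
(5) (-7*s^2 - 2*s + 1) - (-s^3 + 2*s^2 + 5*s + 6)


(1) = -4*h^5 + 32*h^4 + 12*h^3 - 360*h^2
(2) = 2*q^5 - 3*q^4 + 7*q^3 - 11*q^2 - q + 3
(3) = -1.8326*t^5 + 0.861*t^4 - 5.7602*t^3 - 5.165*t^2 - 3.9096*t - 8.3304
(4) = 2.36*g^4 + 3.0888*g^3 + 3.1127*g^2 + 1.6559*g + 0.315
(5) = s^3 - 9*s^2 - 7*s - 5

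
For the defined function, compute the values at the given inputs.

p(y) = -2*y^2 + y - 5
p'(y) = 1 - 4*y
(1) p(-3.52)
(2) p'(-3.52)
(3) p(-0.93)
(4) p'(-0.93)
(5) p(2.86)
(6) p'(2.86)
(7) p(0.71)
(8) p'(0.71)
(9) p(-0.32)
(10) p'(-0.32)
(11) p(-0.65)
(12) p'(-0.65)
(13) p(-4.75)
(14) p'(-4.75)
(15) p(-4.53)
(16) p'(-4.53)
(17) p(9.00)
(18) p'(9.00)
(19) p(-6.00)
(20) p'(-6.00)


(1) = -33.30
(2) = 15.08
(3) = -7.66
(4) = 4.72
(5) = -18.50
(6) = -10.44
(7) = -5.30
(8) = -1.84
(9) = -5.52
(10) = 2.28
(11) = -6.50
(12) = 3.60
(13) = -54.88
(14) = 20.00
(15) = -50.57
(16) = 19.12
(17) = -158.00
(18) = -35.00
(19) = -83.00
(20) = 25.00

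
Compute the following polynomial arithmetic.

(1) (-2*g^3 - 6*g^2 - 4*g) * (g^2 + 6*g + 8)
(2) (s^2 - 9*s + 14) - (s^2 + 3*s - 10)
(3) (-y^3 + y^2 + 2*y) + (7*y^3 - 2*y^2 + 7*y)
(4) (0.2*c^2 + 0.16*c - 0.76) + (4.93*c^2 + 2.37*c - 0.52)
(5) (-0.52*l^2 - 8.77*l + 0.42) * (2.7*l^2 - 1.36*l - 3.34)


(1) = -2*g^5 - 18*g^4 - 56*g^3 - 72*g^2 - 32*g
(2) = 24 - 12*s
(3) = 6*y^3 - y^2 + 9*y
(4) = 5.13*c^2 + 2.53*c - 1.28
(5) = -1.404*l^4 - 22.9718*l^3 + 14.798*l^2 + 28.7206*l - 1.4028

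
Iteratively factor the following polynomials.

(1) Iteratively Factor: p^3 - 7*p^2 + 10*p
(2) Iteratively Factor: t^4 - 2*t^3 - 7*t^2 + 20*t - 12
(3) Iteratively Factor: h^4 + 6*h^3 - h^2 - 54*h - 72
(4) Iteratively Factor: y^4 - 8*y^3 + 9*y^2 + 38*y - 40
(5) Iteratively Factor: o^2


(1) = (p)*(p^2 - 7*p + 10) = p*(p - 5)*(p - 2)
(2) = (t - 2)*(t^3 - 7*t + 6) = (t - 2)*(t + 3)*(t^2 - 3*t + 2) = (t - 2)*(t - 1)*(t + 3)*(t - 2)
(3) = (h + 2)*(h^3 + 4*h^2 - 9*h - 36) = (h + 2)*(h + 4)*(h^2 - 9) = (h + 2)*(h + 3)*(h + 4)*(h - 3)
(4) = (y - 4)*(y^3 - 4*y^2 - 7*y + 10) = (y - 4)*(y + 2)*(y^2 - 6*y + 5) = (y - 4)*(y - 1)*(y + 2)*(y - 5)
(5) = (o)*(o)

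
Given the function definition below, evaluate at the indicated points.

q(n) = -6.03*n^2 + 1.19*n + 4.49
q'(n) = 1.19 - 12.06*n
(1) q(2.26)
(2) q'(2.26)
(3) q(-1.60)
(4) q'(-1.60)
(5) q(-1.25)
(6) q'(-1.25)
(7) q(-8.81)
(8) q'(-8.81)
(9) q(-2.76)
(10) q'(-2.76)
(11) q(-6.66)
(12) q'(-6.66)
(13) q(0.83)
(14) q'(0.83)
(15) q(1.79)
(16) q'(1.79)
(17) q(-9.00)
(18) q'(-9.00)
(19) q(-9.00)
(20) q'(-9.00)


(1) = -23.62
(2) = -26.07
(3) = -12.85
(4) = 20.49
(5) = -6.42
(6) = 16.27
(7) = -474.02
(8) = 107.44
(9) = -44.73
(10) = 34.48
(11) = -270.90
(12) = 81.51
(13) = 1.32
(14) = -8.82
(15) = -12.70
(16) = -20.40
(17) = -494.65
(18) = 109.73
(19) = -494.65
(20) = 109.73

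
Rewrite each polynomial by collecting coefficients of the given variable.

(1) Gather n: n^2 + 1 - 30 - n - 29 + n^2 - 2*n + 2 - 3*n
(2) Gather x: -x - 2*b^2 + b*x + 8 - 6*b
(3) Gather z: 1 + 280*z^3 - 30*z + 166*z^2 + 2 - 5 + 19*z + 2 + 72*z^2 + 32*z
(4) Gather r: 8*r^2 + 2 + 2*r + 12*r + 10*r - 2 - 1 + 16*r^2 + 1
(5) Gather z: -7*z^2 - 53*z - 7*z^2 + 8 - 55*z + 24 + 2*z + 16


(1) = 2*n^2 - 6*n - 56
(2) = -2*b^2 - 6*b + x*(b - 1) + 8
(3) = 280*z^3 + 238*z^2 + 21*z
(4) = 24*r^2 + 24*r
(5) = -14*z^2 - 106*z + 48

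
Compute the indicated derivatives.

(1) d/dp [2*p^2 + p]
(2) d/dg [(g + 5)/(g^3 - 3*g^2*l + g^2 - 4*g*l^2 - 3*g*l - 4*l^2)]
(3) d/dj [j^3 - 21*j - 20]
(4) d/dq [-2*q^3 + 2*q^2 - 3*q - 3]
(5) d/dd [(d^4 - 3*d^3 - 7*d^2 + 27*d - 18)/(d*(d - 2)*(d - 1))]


(1) = 4*p + 1
(2) = (g^3 - 3*g^2*l + g^2 - 4*g*l^2 - 3*g*l - 4*l^2 + (g + 5)*(-3*g^2 + 6*g*l - 2*g + 4*l^2 + 3*l))/(-g^3 + 3*g^2*l - g^2 + 4*g*l^2 + 3*g*l + 4*l^2)^2
(3) = 3*j^2 - 21
(4) = -6*q^2 + 4*q - 3
(5) = 1 + 9/d^2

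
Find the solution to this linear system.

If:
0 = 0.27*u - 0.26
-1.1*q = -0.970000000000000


Then:
q = 0.88
u = 0.96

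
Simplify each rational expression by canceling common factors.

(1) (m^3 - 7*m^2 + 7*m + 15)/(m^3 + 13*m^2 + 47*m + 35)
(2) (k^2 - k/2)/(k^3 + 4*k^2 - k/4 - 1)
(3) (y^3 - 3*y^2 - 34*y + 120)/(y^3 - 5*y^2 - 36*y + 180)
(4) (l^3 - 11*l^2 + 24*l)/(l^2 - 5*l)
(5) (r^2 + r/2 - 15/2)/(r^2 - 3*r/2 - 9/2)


(1) = (m^2 - 8*m + 15)/(m^2 + 12*m + 35)
(2) = 2*k/(2*k^2 + 9*k + 4)
(3) = (y - 4)/(y - 6)
(4) = (l^2 - 11*l + 24)/(l - 5)
(5) = (2*r^2 + r - 15)/(2*r^2 - 3*r - 9)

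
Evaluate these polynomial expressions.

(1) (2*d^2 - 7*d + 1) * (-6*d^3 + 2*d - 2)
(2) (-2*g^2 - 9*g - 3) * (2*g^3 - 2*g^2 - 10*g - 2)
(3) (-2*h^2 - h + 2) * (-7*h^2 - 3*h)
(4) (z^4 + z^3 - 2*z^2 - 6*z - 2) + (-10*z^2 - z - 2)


(1) = -12*d^5 + 42*d^4 - 2*d^3 - 18*d^2 + 16*d - 2
(2) = -4*g^5 - 14*g^4 + 32*g^3 + 100*g^2 + 48*g + 6
(3) = 14*h^4 + 13*h^3 - 11*h^2 - 6*h
(4) = z^4 + z^3 - 12*z^2 - 7*z - 4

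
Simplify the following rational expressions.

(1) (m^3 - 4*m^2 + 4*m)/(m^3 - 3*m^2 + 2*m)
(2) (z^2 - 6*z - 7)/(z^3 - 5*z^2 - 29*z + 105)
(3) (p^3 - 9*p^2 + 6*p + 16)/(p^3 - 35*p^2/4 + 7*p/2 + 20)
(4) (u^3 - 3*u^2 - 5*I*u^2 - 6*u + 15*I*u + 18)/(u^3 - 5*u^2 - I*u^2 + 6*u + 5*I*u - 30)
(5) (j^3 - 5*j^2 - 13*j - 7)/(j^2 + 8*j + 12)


(1) = (m - 2)/(m - 1)
(2) = (z + 1)/(z^2 + 2*z - 15)
(3) = (4*p + 4)/(4*p + 5)
(4) = (u^2 + u*(-3 - 2*I) + 6*I)/(u^2 + u*(-5 + 2*I) - 10*I)
(5) = (j^3 - 5*j^2 - 13*j - 7)/(j^2 + 8*j + 12)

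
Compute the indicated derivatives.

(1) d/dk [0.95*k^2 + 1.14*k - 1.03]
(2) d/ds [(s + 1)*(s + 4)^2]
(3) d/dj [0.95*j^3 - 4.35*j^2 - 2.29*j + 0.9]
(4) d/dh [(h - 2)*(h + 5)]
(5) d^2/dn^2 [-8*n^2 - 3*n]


(1) = 1.9*k + 1.14
(2) = 3*(s + 2)*(s + 4)
(3) = 2.85*j^2 - 8.7*j - 2.29
(4) = 2*h + 3
(5) = -16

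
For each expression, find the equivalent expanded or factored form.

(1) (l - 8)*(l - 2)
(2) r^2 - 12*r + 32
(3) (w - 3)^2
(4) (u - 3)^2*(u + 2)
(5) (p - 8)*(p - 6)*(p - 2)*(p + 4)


(1) = l^2 - 10*l + 16
(2) = (r - 8)*(r - 4)
(3) = w^2 - 6*w + 9
(4) = u^3 - 4*u^2 - 3*u + 18
(5) = p^4 - 12*p^3 + 12*p^2 + 208*p - 384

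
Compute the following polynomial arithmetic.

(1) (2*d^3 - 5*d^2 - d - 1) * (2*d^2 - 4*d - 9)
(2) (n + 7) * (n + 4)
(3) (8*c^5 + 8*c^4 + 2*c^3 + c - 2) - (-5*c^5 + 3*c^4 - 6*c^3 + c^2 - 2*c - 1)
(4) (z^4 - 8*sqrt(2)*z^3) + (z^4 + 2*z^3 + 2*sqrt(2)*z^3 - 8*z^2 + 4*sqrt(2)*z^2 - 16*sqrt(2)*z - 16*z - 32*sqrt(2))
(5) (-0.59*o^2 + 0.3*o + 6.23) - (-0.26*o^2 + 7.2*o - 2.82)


(1) = 4*d^5 - 18*d^4 + 47*d^2 + 13*d + 9
(2) = n^2 + 11*n + 28
(3) = 13*c^5 + 5*c^4 + 8*c^3 - c^2 + 3*c - 1
(4) = 2*z^4 - 6*sqrt(2)*z^3 + 2*z^3 - 8*z^2 + 4*sqrt(2)*z^2 - 16*sqrt(2)*z - 16*z - 32*sqrt(2)
(5) = -0.33*o^2 - 6.9*o + 9.05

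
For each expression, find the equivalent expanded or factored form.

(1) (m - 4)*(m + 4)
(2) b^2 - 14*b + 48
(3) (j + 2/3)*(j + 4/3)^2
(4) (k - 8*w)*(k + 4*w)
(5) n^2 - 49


(1) = m^2 - 16
(2) = (b - 8)*(b - 6)
(3) = j^3 + 10*j^2/3 + 32*j/9 + 32/27
(4) = k^2 - 4*k*w - 32*w^2
(5) = (n - 7)*(n + 7)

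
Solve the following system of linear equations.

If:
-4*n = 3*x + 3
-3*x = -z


Then:
n = -z/4 - 3/4
x = z/3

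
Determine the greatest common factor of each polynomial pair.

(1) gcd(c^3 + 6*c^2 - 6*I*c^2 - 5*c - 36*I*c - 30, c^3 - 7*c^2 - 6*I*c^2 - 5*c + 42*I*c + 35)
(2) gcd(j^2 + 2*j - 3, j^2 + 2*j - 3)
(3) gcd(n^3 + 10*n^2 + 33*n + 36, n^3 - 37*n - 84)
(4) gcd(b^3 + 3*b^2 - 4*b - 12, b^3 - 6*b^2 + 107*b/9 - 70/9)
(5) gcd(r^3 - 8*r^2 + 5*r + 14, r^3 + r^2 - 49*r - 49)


(1) = c^2 - 6*I*c - 5
(2) = j^2 + 2*j - 3
(3) = gcd((n + 3)^2*(n + 4), (n - 7)*(n + 3)*(n + 4)) = n^2 + 7*n + 12
(4) = b - 2
(5) = r^2 - 6*r - 7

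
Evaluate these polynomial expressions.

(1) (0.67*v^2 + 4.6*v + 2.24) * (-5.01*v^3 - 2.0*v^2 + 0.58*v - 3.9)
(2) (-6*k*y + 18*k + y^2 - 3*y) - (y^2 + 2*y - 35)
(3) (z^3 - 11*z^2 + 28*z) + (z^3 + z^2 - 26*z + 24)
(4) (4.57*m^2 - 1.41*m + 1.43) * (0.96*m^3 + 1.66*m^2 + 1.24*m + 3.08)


(1) = -3.3567*v^5 - 24.386*v^4 - 20.0338*v^3 - 4.425*v^2 - 16.6408*v - 8.736
(2) = -6*k*y + 18*k - 5*y + 35
(3) = 2*z^3 - 10*z^2 + 2*z + 24
(4) = 4.3872*m^5 + 6.2326*m^4 + 4.699*m^3 + 14.701*m^2 - 2.5696*m + 4.4044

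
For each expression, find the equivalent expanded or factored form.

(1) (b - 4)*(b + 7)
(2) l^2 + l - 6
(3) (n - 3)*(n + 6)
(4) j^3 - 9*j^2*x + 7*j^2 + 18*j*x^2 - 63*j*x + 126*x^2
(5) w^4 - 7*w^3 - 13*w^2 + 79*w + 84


(1) = b^2 + 3*b - 28
(2) = (l - 2)*(l + 3)
(3) = n^2 + 3*n - 18
(4) = (j + 7)*(j - 6*x)*(j - 3*x)
(5) = (w - 7)*(w - 4)*(w + 1)*(w + 3)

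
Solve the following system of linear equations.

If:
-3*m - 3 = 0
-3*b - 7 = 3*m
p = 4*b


Then:
b = -4/3
m = -1
p = -16/3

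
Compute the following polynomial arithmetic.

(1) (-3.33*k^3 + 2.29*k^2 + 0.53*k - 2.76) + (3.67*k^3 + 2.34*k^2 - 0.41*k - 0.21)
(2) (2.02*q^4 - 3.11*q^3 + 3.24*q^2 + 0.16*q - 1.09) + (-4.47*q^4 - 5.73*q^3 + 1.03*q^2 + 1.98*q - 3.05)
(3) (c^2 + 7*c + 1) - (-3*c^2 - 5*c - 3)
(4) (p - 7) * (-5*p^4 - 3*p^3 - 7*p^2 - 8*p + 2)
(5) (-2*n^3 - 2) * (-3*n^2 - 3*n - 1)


(1) = 0.34*k^3 + 4.63*k^2 + 0.12*k - 2.97
(2) = -2.45*q^4 - 8.84*q^3 + 4.27*q^2 + 2.14*q - 4.14
(3) = 4*c^2 + 12*c + 4
(4) = -5*p^5 + 32*p^4 + 14*p^3 + 41*p^2 + 58*p - 14
(5) = 6*n^5 + 6*n^4 + 2*n^3 + 6*n^2 + 6*n + 2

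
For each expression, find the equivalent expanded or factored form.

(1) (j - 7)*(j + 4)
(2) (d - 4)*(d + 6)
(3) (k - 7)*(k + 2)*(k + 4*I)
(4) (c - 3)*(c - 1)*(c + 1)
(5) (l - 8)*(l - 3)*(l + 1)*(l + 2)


(1) = j^2 - 3*j - 28
(2) = d^2 + 2*d - 24
(3) = k^3 - 5*k^2 + 4*I*k^2 - 14*k - 20*I*k - 56*I
(4) = c^3 - 3*c^2 - c + 3
(5) = l^4 - 8*l^3 - 7*l^2 + 50*l + 48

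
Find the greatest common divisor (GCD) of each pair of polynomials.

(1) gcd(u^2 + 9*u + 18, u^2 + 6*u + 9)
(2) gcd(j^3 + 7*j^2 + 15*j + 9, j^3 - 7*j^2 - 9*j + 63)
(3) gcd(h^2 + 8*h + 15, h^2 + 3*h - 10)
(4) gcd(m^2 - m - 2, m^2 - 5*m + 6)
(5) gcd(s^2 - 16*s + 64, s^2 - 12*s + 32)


(1) = gcd((u + 3)*(u + 6), (u + 3)^2) = u + 3
(2) = j + 3
(3) = gcd((h + 3)*(h + 5), (h - 2)*(h + 5)) = h + 5
(4) = gcd((m - 2)*(m + 1), (m - 3)*(m - 2)) = m - 2
(5) = s - 8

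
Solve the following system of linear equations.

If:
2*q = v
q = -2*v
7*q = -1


Then:
No Solution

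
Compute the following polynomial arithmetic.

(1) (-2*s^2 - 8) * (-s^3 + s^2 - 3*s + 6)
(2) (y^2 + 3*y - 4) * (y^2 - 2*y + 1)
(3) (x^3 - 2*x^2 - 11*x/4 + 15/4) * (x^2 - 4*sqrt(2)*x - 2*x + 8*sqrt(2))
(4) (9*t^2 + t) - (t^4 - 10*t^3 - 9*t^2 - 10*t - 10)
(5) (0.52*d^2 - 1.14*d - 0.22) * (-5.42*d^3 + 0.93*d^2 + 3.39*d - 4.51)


(1) = 2*s^5 - 2*s^4 + 14*s^3 - 20*s^2 + 24*s - 48
(2) = y^4 + y^3 - 9*y^2 + 11*y - 4
(3) = x^5 - 4*sqrt(2)*x^4 - 4*x^4 + 5*x^3/4 + 16*sqrt(2)*x^3 - 5*sqrt(2)*x^2 + 37*x^2/4 - 37*sqrt(2)*x - 15*x/2 + 30*sqrt(2)
(4) = -t^4 + 10*t^3 + 18*t^2 + 11*t + 10
(5) = -2.8184*d^5 + 6.6624*d^4 + 1.895*d^3 - 6.4144*d^2 + 4.3956*d + 0.9922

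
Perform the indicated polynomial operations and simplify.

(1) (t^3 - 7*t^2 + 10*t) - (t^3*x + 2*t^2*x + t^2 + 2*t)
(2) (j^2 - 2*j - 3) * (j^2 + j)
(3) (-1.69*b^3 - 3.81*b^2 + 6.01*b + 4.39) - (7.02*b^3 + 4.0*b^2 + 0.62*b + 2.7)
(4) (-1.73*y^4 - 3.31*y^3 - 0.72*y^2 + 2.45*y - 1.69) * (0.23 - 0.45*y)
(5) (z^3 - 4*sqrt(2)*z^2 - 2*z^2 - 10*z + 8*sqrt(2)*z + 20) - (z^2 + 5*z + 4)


(1) = -t^3*x + t^3 - 2*t^2*x - 8*t^2 + 8*t
(2) = j^4 - j^3 - 5*j^2 - 3*j
(3) = -8.71*b^3 - 7.81*b^2 + 5.39*b + 1.69
(4) = 0.7785*y^5 + 1.0916*y^4 - 0.4373*y^3 - 1.2681*y^2 + 1.324*y - 0.3887
(5) = z^3 - 4*sqrt(2)*z^2 - 3*z^2 - 15*z + 8*sqrt(2)*z + 16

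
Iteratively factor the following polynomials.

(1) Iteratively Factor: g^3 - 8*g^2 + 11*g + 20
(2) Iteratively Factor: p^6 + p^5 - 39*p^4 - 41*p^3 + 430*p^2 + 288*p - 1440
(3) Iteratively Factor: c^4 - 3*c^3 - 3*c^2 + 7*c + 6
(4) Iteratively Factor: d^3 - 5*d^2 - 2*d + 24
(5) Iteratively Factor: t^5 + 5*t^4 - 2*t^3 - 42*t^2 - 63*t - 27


(1) = (g - 5)*(g^2 - 3*g - 4) = (g - 5)*(g + 1)*(g - 4)
(2) = (p - 2)*(p^5 + 3*p^4 - 33*p^3 - 107*p^2 + 216*p + 720) = (p - 2)*(p + 4)*(p^4 - p^3 - 29*p^2 + 9*p + 180) = (p - 2)*(p + 3)*(p + 4)*(p^3 - 4*p^2 - 17*p + 60) = (p - 3)*(p - 2)*(p + 3)*(p + 4)*(p^2 - p - 20) = (p - 5)*(p - 3)*(p - 2)*(p + 3)*(p + 4)*(p + 4)
(3) = (c - 2)*(c^3 - c^2 - 5*c - 3) = (c - 2)*(c + 1)*(c^2 - 2*c - 3) = (c - 3)*(c - 2)*(c + 1)*(c + 1)
(4) = (d - 3)*(d^2 - 2*d - 8) = (d - 4)*(d - 3)*(d + 2)
(5) = (t - 3)*(t^4 + 8*t^3 + 22*t^2 + 24*t + 9) = (t - 3)*(t + 3)*(t^3 + 5*t^2 + 7*t + 3) = (t - 3)*(t + 3)^2*(t^2 + 2*t + 1) = (t - 3)*(t + 1)*(t + 3)^2*(t + 1)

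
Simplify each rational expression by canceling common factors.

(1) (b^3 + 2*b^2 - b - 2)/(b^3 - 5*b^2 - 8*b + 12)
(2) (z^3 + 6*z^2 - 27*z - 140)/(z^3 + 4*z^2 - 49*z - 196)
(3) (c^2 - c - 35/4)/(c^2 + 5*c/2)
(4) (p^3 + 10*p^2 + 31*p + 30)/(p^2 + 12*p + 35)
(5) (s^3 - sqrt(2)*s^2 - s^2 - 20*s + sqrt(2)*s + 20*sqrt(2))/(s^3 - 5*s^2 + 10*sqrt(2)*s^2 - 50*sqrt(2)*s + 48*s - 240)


(1) = (b + 1)/(b - 6)
(2) = (z - 5)/(z - 7)
(3) = (2*c - 7)/(2*c)
(4) = (p^2 + 5*p + 6)/(p + 7)
(5) = (s^2 + s*(4 - sqrt(2)) - 4*sqrt(2))/(s^2 + 10*sqrt(2)*s + 48)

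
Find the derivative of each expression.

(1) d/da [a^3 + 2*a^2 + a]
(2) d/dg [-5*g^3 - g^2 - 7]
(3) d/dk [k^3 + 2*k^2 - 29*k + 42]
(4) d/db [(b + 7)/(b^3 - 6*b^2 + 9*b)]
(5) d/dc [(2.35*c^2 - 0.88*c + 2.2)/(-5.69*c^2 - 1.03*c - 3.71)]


(1) = 3*a^2 + 4*a + 1
(2) = g*(-15*g - 2)
(3) = 3*k^2 + 4*k - 29
(4) = (-2*b^2 - 21*b + 21)/(b^2*(b^3 - 9*b^2 + 27*b - 27))
(5) = (-7.4277*c^2 + 7.599*c + 5.5308)/(32.3761*c^4 + 11.7214*c^3 + 43.2807*c^2 + 7.6426*c + 13.7641)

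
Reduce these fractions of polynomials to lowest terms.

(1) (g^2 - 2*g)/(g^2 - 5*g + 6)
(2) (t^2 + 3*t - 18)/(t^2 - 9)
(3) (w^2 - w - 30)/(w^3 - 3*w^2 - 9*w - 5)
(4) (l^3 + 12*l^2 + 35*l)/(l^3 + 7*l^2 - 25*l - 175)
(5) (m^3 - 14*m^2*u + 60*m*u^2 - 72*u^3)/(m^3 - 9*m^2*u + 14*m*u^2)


(1) = g/(g - 3)
(2) = (t + 6)/(t + 3)
(3) = (w^2 - w - 30)/(w^3 - 3*w^2 - 9*w - 5)
(4) = l/(l - 5)
(5) = (-m^2 + 12*m*u - 36*u^2)/(-m^2 + 7*m*u)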